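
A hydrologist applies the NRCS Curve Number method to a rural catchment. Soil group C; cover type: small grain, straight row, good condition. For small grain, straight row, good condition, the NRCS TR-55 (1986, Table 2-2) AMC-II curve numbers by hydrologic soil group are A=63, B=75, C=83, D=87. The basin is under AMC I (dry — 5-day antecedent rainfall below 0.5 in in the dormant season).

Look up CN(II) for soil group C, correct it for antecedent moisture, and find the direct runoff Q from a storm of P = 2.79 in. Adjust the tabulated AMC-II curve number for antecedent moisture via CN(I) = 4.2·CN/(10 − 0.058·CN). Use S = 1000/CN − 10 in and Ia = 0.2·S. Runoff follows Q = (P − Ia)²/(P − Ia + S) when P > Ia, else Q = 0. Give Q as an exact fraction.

NRCS table: small grain, straight row, good condition, soil group C → CN(II) = 83
CN(I) from CN(II)=83: (4.2·83)/(10 − 0.058·83) = 174300/2593 ≈ 67.219
S = 1000/(174300/2593) − 10 = 8500/1743 in ≈ 4.877 in
Ia = 0.2S: 0.2·4.877 = 0.975 in (exactly 1700/1743)
Since P=2.790 > Ia=0.975: effective rainfall P−Ia = 316297/174300 in
Runoff Q = (P−Ia)²/(P−Ia+S) = (1.815)²/(1.815+4.877) = 100043792209/203285567100 ≈ 0.492 in

Q = 100043792209/203285567100 in ≈ 0.492 in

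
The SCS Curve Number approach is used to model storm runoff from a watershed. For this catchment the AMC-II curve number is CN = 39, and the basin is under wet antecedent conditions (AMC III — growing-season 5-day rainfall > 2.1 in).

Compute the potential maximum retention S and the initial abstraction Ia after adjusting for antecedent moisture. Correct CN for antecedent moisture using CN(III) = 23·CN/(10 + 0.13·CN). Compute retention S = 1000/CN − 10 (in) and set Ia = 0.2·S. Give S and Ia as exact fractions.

CN(III) from CN(II)=39: (23·39)/(10 + 0.13·39) = 89700/1507 ≈ 59.522
S = 1000/(89700/1507) − 10 = 6100/897 in ≈ 6.800 in
Initial abstraction Ia = S/5 = (6100/897)/5 = 1220/897 ≈ 1.360 in

S = 6100/897 in ≈ 6.800 in; Ia = 1220/897 in ≈ 1.360 in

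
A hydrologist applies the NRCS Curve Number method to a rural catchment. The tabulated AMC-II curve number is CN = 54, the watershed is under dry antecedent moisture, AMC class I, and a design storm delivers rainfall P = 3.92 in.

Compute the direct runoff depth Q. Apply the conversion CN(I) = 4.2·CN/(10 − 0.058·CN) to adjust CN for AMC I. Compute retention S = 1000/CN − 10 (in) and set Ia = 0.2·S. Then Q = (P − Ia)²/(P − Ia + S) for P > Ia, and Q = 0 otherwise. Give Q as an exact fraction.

Q = 0 in ≈ 0.000 in

CN(I) from CN(II)=54: (4.2·54)/(10 − 0.058·54) = 56700/1717 ≈ 33.023
S = 1000/(56700/1717) − 10 = 11500/567 in ≈ 20.282 in
Ia = 0.2·(11500/567) = 2300/567 in ≈ 4.056 in
P = 3.920 ≤ Ia = 4.056 in: entire storm abstracted, Q = 0.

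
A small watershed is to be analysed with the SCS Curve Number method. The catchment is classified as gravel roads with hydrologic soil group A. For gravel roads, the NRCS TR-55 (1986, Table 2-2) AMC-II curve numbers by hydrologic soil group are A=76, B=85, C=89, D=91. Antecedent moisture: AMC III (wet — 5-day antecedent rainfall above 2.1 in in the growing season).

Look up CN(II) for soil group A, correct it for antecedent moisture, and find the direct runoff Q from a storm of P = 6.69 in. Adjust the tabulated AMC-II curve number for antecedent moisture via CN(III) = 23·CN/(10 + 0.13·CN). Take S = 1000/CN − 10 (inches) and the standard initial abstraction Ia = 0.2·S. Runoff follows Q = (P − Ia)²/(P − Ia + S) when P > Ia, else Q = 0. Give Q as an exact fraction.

Q = 8733089401/1652602900 in ≈ 5.284 in

NRCS table: gravel roads, soil group A → CN(II) = 76
CN(III) from CN(II)=76: (23·76)/(10 + 0.13·76) = 43700/497 ≈ 87.928
S = 1000/(43700/497) − 10 = 600/437 in ≈ 1.373 in
Initial abstraction Ia = S/5 = (600/437)/5 = 120/437 ≈ 0.275 in
Since P=6.690 > Ia=0.275: effective rainfall P−Ia = 280353/43700 in
Q = (280353/43700)²/((280353/43700) + 600/437) = (78597804609/1909690000)/(340353/43700) = 8733089401/1652602900 in ≈ 5.284 in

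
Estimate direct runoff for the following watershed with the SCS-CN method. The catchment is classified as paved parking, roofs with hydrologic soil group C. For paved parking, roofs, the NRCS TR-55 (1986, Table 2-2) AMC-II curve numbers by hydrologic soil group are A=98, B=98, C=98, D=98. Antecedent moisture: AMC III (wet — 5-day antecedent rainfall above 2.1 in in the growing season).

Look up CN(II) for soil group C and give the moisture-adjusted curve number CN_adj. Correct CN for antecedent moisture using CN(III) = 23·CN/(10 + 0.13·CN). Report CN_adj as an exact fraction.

CN_adj = 112700/1137 ≈ 99.120

NRCS table: paved parking, roofs, soil group C → CN(II) = 98
Adjust CN=98 to AMC III: 23·98/(10 + 0.13·98) → 2254 ÷ (1137/50) = 112700/1137 ≈ 99.120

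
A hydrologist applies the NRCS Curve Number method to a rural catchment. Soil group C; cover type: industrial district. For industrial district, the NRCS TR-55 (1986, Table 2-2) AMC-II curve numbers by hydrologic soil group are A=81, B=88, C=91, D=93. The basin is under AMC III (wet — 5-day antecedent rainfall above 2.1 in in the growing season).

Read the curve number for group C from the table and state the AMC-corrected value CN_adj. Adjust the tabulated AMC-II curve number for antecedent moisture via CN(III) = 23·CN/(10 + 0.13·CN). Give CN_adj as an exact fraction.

NRCS table: industrial district, soil group C → CN(II) = 91
Adjust CN=91 to AMC III: 23·91/(10 + 0.13·91) → 2093 ÷ (2183/100) = 209300/2183 ≈ 95.877

CN_adj = 209300/2183 ≈ 95.877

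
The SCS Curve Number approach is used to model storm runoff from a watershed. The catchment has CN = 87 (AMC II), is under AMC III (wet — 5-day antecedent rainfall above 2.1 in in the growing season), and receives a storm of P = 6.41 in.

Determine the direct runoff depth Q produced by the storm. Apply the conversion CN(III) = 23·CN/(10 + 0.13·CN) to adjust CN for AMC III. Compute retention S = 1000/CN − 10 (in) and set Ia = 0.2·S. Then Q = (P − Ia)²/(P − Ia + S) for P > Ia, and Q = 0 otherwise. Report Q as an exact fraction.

Q = 1579146602881/277466864100 in ≈ 5.691 in

CN(III) from CN(II)=87: (23·87)/(10 + 0.13·87) = 200100/2131 ≈ 93.900
S = 1000/(200100/2131) − 10 = 1300/2001 in ≈ 0.650 in
Ia = 0.2·(1300/2001) = 260/2001 in ≈ 0.130 in
Excess rainfall: 6.410 − 0.130 = 6.280 in; P > Ia so Q > 0
Runoff Q = (P−Ia)²/(P−Ia+S) = (6.280)²/(6.280+0.650) = 1579146602881/277466864100 ≈ 5.691 in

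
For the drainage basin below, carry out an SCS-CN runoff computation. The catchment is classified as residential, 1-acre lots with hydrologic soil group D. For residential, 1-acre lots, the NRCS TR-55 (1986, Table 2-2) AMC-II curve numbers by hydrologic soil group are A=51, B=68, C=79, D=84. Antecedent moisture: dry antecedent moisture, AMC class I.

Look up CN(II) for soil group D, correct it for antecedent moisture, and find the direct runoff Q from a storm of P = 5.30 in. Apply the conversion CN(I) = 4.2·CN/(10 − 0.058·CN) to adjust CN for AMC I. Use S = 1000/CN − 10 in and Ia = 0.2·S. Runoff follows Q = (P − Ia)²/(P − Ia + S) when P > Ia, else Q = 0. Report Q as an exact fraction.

NRCS table: residential, 1-acre lots, soil group D → CN(II) = 84
Adjust CN=84 to AMC I: 4.2·84/(10 − 0.058·84) → (1764/5) ÷ (641/125) = 44100/641 ≈ 68.799
S = 1000/(44100/641) − 10 = 2000/441 in ≈ 4.535 in
Ia = 0.2S: 0.2·4.535 = 0.907 in (exactly 400/441)
Excess rainfall: 5.300 − 0.907 = 4.393 in; P > Ia so Q > 0
Q = (19373/4410)²/((19373/4410) + 2000/441) = (375313129/19448100)/(39373/4410) = 375313129/173634930 in ≈ 2.162 in

Q = 375313129/173634930 in ≈ 2.162 in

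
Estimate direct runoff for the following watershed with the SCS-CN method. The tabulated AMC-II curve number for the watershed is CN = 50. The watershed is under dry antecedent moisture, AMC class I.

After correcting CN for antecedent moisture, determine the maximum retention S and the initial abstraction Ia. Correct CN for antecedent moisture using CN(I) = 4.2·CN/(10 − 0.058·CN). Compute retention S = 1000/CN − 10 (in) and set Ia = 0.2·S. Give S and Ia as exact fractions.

Adjust CN=50 to AMC I: 4.2·50/(10 − 0.058·50) → 210 ÷ (71/10) = 2100/71 ≈ 29.577
S = 1000/(2100/71) − 10 = 500/21 in ≈ 23.810 in
Initial abstraction Ia = S/5 = (500/21)/5 = 100/21 ≈ 4.762 in

S = 500/21 in ≈ 23.810 in; Ia = 100/21 in ≈ 4.762 in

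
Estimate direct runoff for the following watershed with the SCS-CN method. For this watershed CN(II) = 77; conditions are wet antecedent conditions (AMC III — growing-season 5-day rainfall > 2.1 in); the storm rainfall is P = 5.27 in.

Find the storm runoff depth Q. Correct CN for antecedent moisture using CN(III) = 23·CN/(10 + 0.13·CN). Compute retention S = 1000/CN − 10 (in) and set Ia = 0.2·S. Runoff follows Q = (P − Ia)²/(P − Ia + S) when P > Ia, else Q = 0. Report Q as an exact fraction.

CN(III) from CN(II)=77: (23·77)/(10 + 0.13·77) = 7700/87 ≈ 88.506
S = 1000/(7700/87) − 10 = 100/77 in ≈ 1.299 in
Initial abstraction Ia = S/5 = (100/77)/5 = 20/77 ≈ 0.260 in
Excess rainfall: 5.270 − 0.260 = 5.010 in; P > Ia so Q > 0
Q = (38579/7700)²/((38579/7700) + 100/77) = (1488339241/59290000)/(48579/7700) = 1488339241/374058300 in ≈ 3.979 in

Q = 1488339241/374058300 in ≈ 3.979 in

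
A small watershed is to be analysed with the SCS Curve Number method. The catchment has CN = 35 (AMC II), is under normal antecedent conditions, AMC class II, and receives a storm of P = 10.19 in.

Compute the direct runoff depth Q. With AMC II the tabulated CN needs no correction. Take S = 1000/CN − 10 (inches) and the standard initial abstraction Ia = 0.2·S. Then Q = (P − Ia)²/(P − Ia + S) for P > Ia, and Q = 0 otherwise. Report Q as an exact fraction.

CN(II) = 35; AMC II needs no correction.
S = 1000/35 − 10 = 130/7 in ≈ 18.571 in
Initial abstraction Ia = S/5 = (130/7)/5 = 26/7 ≈ 3.714 in
P − Ia = 10.190 − 3.714 = 4533/700 ≈ 6.476 in (> 0, runoff occurs)
Q = (4533/700)²/((4533/700) + 130/7) = (20548089/490000)/(17533/700) = 20548089/12273100 in ≈ 1.674 in

Q = 20548089/12273100 in ≈ 1.674 in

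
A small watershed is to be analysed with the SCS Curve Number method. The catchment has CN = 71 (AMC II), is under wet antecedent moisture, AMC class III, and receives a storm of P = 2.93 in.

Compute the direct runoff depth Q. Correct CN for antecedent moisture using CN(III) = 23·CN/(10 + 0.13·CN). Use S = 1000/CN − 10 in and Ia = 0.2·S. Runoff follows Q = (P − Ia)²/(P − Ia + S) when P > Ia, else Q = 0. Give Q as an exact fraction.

CN(III) from CN(II)=71: (23·71)/(10 + 0.13·71) = 163300/1923 ≈ 84.919
Max retention: S = 1000/(163300/1923) − 10 = 2900/1633 in (≈ 1.776 in)
Ia = 0.2·(2900/1633) = 580/1633 in ≈ 0.355 in
Since P=2.930 > Ia=0.355: effective rainfall P−Ia = 420469/163300 in
Runoff Q = (P−Ia)²/(P−Ia+S) = (2.575)²/(2.575+1.776) = 176794179961/116019587700 ≈ 1.524 in

Q = 176794179961/116019587700 in ≈ 1.524 in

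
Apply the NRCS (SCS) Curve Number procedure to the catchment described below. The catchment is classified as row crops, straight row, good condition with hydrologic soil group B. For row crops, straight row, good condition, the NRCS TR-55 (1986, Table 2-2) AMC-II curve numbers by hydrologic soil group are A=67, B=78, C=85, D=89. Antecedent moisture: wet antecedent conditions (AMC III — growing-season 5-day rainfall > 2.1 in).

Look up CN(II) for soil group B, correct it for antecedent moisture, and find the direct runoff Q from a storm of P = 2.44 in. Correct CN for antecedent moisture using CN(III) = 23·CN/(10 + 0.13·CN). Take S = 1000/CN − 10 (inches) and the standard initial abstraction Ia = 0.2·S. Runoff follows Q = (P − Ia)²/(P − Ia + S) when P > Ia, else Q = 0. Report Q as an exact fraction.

Q = 2422313089/1720378725 in ≈ 1.408 in

NRCS table: row crops, straight row, good condition, soil group B → CN(II) = 78
Adjust CN=78 to AMC III: 23·78/(10 + 0.13·78) → 1794 ÷ (1007/50) = 89700/1007 ≈ 89.076
Max retention: S = 1000/(89700/1007) − 10 = 1100/897 in (≈ 1.226 in)
Ia = 0.2S: 0.2·1.226 = 0.245 in (exactly 220/897)
Since P=2.440 > Ia=0.245: effective rainfall P−Ia = 49217/22425 in
Q: (49217/22425)² ÷ (76717/22425) = 2422313089/1720378725 in (≈ 1.408 in)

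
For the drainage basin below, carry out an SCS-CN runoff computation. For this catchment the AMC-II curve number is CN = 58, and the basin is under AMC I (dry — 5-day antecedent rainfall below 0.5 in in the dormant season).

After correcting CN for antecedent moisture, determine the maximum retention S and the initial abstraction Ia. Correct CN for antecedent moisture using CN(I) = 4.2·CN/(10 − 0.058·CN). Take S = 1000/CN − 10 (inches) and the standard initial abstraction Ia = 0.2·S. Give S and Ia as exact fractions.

S = 500/29 in ≈ 17.241 in; Ia = 100/29 in ≈ 3.448 in

CN(I) from CN(II)=58: (4.2·58)/(10 − 0.058·58) = 2900/79 ≈ 36.709
Max retention: S = 1000/(2900/79) − 10 = 500/29 in (≈ 17.241 in)
Initial abstraction Ia = S/5 = (500/29)/5 = 100/29 ≈ 3.448 in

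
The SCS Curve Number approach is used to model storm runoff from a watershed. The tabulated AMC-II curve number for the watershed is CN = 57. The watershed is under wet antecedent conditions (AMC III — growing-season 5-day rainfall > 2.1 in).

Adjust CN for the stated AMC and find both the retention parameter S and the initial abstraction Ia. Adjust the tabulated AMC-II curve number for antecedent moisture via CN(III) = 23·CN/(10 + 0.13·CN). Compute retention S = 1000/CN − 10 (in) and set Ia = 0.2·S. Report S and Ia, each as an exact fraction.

CN(III) from CN(II)=57: (23·57)/(10 + 0.13·57) = 131100/1741 ≈ 75.302
S = 1000/(131100/1741) − 10 = 4300/1311 in ≈ 3.280 in
Initial abstraction Ia = S/5 = (4300/1311)/5 = 860/1311 ≈ 0.656 in

S = 4300/1311 in ≈ 3.280 in; Ia = 860/1311 in ≈ 0.656 in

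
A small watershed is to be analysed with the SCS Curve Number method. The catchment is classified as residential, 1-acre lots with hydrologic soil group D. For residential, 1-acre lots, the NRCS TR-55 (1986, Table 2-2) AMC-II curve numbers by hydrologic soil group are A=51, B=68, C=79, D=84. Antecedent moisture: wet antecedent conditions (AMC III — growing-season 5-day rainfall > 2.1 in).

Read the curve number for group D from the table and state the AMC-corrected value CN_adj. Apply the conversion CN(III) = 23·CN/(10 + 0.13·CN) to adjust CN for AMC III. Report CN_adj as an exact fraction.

NRCS table: residential, 1-acre lots, soil group D → CN(II) = 84
Adjust CN=84 to AMC III: 23·84/(10 + 0.13·84) → 1932 ÷ (523/25) = 48300/523 ≈ 92.352

CN_adj = 48300/523 ≈ 92.352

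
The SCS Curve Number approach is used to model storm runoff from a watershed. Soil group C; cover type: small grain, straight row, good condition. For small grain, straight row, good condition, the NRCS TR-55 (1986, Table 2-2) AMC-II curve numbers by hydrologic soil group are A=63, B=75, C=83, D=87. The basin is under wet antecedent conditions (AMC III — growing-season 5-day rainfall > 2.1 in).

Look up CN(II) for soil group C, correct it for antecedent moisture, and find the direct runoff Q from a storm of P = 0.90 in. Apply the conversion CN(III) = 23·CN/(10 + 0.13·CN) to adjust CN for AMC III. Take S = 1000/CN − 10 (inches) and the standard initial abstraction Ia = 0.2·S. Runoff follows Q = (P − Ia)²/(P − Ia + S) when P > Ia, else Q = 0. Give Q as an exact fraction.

Q = 189915961/587609290 in ≈ 0.323 in

NRCS table: small grain, straight row, good condition, soil group C → CN(II) = 83
CN(III) from CN(II)=83: (23·83)/(10 + 0.13·83) = 190900/2079 ≈ 91.823
Retention S: 1000/CN − 10 with CN=91.823 → S = 1700/1909 ≈ 0.891 in
Ia = 0.2S: 0.2·0.891 = 0.178 in (exactly 340/1909)
Excess rainfall: 0.900 − 0.178 = 0.722 in; P > Ia so Q > 0
Runoff Q = (P−Ia)²/(P−Ia+S) = (0.722)²/(0.722+0.891) = 189915961/587609290 ≈ 0.323 in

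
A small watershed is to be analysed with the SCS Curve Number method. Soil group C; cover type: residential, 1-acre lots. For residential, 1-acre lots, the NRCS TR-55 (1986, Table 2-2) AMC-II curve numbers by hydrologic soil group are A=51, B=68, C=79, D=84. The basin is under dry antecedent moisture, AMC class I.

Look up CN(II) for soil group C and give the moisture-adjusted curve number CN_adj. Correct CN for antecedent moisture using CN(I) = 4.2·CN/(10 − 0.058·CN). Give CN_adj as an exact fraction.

CN_adj = 7900/129 ≈ 61.240

NRCS table: residential, 1-acre lots, soil group C → CN(II) = 79
Dry (AMC I): CN(I) = 4.2·79/(10 − 0.058·79) = (1659/5)/(2709/500) = 7900/129 ≈ 61.240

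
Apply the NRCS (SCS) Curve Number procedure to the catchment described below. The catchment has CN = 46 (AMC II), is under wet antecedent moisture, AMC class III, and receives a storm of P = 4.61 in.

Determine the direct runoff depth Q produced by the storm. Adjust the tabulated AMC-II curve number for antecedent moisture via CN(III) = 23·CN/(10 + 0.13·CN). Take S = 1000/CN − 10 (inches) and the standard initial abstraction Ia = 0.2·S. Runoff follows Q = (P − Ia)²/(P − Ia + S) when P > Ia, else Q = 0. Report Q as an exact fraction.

Q = 36050237161/24327070100 in ≈ 1.482 in

CN(III) from CN(II)=46: (23·46)/(10 + 0.13·46) = 52900/799 ≈ 66.208
S = 1000/(52900/799) − 10 = 2700/529 in ≈ 5.104 in
Ia = 0.2·(2700/529) = 540/529 in ≈ 1.021 in
Since P=4.610 > Ia=1.021: effective rainfall P−Ia = 189869/52900 in
Q: (189869/52900)² ÷ (459869/52900) = 36050237161/24327070100 in (≈ 1.482 in)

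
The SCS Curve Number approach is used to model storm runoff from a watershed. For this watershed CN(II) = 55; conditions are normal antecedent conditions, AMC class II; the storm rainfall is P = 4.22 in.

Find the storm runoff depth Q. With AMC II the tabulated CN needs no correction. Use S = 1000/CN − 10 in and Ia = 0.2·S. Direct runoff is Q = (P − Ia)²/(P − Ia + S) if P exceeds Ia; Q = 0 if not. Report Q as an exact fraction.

Q = 2019241/3256550 in ≈ 0.620 in

CN(II) = 55; AMC II needs no correction.
Max retention: S = 1000/55 − 10 = 90/11 in (≈ 8.182 in)
Ia = 0.2·(90/11) = 18/11 in ≈ 1.636 in
P − Ia = 4.220 − 1.636 = 1421/550 ≈ 2.584 in (> 0, runoff occurs)
Runoff Q = (P−Ia)²/(P−Ia+S) = (2.584)²/(2.584+8.182) = 2019241/3256550 ≈ 0.620 in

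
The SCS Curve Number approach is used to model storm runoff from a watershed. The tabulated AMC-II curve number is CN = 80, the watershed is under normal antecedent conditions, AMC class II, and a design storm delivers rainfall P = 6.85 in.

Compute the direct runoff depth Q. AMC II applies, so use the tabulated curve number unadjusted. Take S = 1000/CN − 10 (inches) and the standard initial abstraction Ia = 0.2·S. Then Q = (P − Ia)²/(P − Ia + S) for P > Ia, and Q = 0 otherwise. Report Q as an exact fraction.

AMC II — tabulated CN = 80 applies directly.
Max retention: S = 1000/80 − 10 = 5/2 in (≈ 2.500 in)
Ia = 0.2·(5/2) = 1/2 in ≈ 0.500 in
P − Ia = 6.850 − 0.500 = 127/20 ≈ 6.350 in (> 0, runoff occurs)
Q = (127/20)²/((127/20) + 5/2) = (16129/400)/(177/20) = 16129/3540 in ≈ 4.556 in

Q = 16129/3540 in ≈ 4.556 in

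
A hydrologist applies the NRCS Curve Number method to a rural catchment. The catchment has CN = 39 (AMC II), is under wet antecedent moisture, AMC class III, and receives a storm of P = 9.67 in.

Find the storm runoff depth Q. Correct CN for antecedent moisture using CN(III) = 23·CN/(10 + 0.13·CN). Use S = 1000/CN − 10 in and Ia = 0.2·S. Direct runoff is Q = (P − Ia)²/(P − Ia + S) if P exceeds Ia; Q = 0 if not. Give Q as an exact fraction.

Q = 555619669201/121579290300 in ≈ 4.570 in

CN(III) from CN(II)=39: (23·39)/(10 + 0.13·39) = 89700/1507 ≈ 59.522
S = 1000/(89700/1507) − 10 = 6100/897 in ≈ 6.800 in
Ia = 0.2S: 0.2·6.800 = 1.360 in (exactly 1220/897)
P − Ia = 9.670 − 1.360 = 745399/89700 ≈ 8.310 in (> 0, runoff occurs)
Q: (745399/89700)² ÷ (1355399/89700) = 555619669201/121579290300 in (≈ 4.570 in)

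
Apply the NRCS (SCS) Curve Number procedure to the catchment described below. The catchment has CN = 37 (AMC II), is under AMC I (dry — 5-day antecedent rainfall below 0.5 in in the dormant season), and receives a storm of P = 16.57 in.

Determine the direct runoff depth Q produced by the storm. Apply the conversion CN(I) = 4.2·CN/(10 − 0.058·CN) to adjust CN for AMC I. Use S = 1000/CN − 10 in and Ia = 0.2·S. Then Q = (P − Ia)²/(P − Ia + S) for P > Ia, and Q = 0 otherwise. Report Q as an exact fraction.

Q = 980253481/670843300 in ≈ 1.461 in

CN(I) from CN(II)=37: (4.2·37)/(10 − 0.058·37) = 3700/187 ≈ 19.786
Max retention: S = 1000/(3700/187) − 10 = 1500/37 in (≈ 40.541 in)
Ia = 0.2·(1500/37) = 300/37 in ≈ 8.108 in
Since P=16.570 > Ia=8.108: effective rainfall P−Ia = 31309/3700 in
Runoff Q = (P−Ia)²/(P−Ia+S) = (8.462)²/(8.462+40.541) = 980253481/670843300 ≈ 1.461 in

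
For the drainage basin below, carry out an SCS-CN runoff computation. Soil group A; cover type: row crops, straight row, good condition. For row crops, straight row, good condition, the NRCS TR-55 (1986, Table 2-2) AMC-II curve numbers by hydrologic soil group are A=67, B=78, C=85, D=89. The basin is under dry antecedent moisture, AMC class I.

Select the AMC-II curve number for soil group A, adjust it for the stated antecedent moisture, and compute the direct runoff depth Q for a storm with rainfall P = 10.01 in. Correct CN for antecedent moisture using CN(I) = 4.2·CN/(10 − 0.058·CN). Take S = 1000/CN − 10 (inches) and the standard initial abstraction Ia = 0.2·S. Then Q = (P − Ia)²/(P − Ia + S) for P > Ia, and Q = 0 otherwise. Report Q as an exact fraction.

NRCS table: row crops, straight row, good condition, soil group A → CN(II) = 67
Dry (AMC I): CN(I) = 4.2·67/(10 − 0.058·67) = (1407/5)/(3057/500) = 46900/1019 ≈ 46.026
Max retention: S = 1000/(46900/1019) − 10 = 5500/469 in (≈ 11.727 in)
Initial abstraction Ia = S/5 = (5500/469)/5 = 1100/469 ≈ 2.345 in
Since P=10.010 > Ia=2.345: effective rainfall P−Ia = 359469/46900 in
Runoff Q = (P−Ia)²/(P−Ia+S) = (7.665)²/(7.665+11.727) = 11747087451/3877645100 ≈ 3.029 in

Q = 11747087451/3877645100 in ≈ 3.029 in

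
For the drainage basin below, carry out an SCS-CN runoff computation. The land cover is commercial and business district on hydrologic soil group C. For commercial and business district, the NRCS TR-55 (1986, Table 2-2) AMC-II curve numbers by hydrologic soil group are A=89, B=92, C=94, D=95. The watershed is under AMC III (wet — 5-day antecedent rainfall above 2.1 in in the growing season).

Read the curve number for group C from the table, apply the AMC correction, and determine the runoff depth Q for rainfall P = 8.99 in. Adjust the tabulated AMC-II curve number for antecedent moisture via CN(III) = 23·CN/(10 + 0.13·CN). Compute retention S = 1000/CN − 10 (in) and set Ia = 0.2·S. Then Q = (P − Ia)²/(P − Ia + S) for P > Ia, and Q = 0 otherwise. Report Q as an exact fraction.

Q = 932806340761/107648033900 in ≈ 8.665 in

NRCS table: commercial and business district, soil group C → CN(II) = 94
Adjust CN=94 to AMC III: 23·94/(10 + 0.13·94) → 2162 ÷ (1111/50) = 108100/1111 ≈ 97.300
Retention S: 1000/CN − 10 with CN=97.300 → S = 300/1081 ≈ 0.278 in
Ia = 0.2S: 0.2·0.278 = 0.056 in (exactly 60/1081)
P − Ia = 8.990 − 0.056 = 965819/108100 ≈ 8.934 in (> 0, runoff occurs)
Runoff Q = (P−Ia)²/(P−Ia+S) = (8.934)²/(8.934+0.278) = 932806340761/107648033900 ≈ 8.665 in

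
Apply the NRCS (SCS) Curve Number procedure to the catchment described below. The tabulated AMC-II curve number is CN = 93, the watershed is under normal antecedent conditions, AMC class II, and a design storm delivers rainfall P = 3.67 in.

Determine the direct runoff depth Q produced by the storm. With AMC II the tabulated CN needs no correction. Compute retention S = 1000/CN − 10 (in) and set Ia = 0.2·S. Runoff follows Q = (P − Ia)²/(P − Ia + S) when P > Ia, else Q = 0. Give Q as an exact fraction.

AMC II — tabulated CN = 93 applies directly.
S = 1000/93 − 10 = 70/93 in ≈ 0.753 in
Ia = 0.2S: 0.2·0.753 = 0.151 in (exactly 14/93)
Since P=3.670 > Ia=0.151: effective rainfall P−Ia = 32731/9300 in
Q = (32731/9300)²/((32731/9300) + 70/93) = (1071318361/86490000)/(39731/9300) = 1071318361/369498300 in ≈ 2.899 in

Q = 1071318361/369498300 in ≈ 2.899 in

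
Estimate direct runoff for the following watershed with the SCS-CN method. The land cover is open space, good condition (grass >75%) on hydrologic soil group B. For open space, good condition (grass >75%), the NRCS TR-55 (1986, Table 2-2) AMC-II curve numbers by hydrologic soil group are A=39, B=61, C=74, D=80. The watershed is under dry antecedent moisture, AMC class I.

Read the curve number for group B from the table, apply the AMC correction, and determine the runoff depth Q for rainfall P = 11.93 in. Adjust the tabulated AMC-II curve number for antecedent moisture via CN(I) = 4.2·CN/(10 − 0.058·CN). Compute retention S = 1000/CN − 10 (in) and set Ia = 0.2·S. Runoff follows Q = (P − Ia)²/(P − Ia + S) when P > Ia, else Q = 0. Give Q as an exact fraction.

NRCS table: open space, good condition (grass >75%), soil group B → CN(II) = 61
Adjust CN=61 to AMC I: 4.2·61/(10 − 0.058·61) → (1281/5) ÷ (3231/500) = 42700/1077 ≈ 39.647
Retention S: 1000/CN − 10 with CN=39.647 → S = 6500/427 ≈ 15.222 in
Ia = 0.2·(6500/427) = 1300/427 in ≈ 3.044 in
P − Ia = 11.930 − 3.044 = 379411/42700 ≈ 8.886 in (> 0, runoff occurs)
Runoff Q = (P−Ia)²/(P−Ia+S) = (8.886)²/(8.886+15.222) = 143952706921/43955849700 ≈ 3.275 in

Q = 143952706921/43955849700 in ≈ 3.275 in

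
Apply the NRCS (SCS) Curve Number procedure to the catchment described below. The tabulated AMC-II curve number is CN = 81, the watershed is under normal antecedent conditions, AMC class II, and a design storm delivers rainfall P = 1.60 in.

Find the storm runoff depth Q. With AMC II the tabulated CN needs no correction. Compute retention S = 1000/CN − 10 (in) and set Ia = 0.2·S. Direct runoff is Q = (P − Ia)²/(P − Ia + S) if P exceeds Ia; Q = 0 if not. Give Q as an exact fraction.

Q = 52441/142560 in ≈ 0.368 in

AMC II — tabulated CN = 81 applies directly.
Retention S: 1000/CN − 10 with CN=81.000 → S = 190/81 ≈ 2.346 in
Ia = 0.2S: 0.2·2.346 = 0.469 in (exactly 38/81)
P − Ia = 1.600 − 0.469 = 458/405 ≈ 1.131 in (> 0, runoff occurs)
Q: (458/405)² ÷ (1408/405) = 52441/142560 in (≈ 0.368 in)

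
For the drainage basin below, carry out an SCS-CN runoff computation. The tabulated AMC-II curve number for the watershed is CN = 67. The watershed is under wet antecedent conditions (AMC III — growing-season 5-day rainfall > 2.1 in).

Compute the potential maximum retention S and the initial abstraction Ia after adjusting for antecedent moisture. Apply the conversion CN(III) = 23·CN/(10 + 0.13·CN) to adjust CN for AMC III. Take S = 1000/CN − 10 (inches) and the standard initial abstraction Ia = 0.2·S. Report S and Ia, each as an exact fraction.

Adjust CN=67 to AMC III: 23·67/(10 + 0.13·67) → 1541 ÷ (1871/100) = 154100/1871 ≈ 82.362
Max retention: S = 1000/(154100/1871) − 10 = 3300/1541 in (≈ 2.141 in)
Ia = 0.2·(3300/1541) = 660/1541 in ≈ 0.428 in

S = 3300/1541 in ≈ 2.141 in; Ia = 660/1541 in ≈ 0.428 in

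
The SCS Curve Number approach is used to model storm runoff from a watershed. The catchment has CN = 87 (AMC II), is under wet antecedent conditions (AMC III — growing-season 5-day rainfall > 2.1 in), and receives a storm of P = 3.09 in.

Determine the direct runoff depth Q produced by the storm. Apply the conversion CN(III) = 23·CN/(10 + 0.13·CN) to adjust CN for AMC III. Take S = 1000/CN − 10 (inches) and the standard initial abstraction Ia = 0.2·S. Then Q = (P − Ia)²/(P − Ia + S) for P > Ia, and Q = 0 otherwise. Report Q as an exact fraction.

Q = 350829951481/144534030900 in ≈ 2.427 in

Adjust CN=87 to AMC III: 23·87/(10 + 0.13·87) → 2001 ÷ (2131/100) = 200100/2131 ≈ 93.900
S = 1000/(200100/2131) − 10 = 1300/2001 in ≈ 0.650 in
Ia = 0.2·(1300/2001) = 260/2001 in ≈ 0.130 in
Excess rainfall: 3.090 − 0.130 = 2.960 in; P > Ia so Q > 0
Runoff Q = (P−Ia)²/(P−Ia+S) = (2.960)²/(2.960+0.650) = 350829951481/144534030900 ≈ 2.427 in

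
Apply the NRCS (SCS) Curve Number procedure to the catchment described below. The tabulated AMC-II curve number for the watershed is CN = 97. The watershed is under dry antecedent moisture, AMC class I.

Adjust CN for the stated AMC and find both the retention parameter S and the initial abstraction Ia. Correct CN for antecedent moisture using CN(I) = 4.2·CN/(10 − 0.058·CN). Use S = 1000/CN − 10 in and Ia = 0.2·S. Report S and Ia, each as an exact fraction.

CN(I) from CN(II)=97: (4.2·97)/(10 − 0.058·97) = 67900/729 ≈ 93.141
S = 1000/(67900/729) − 10 = 500/679 in ≈ 0.736 in
Ia = 0.2S: 0.2·0.736 = 0.147 in (exactly 100/679)

S = 500/679 in ≈ 0.736 in; Ia = 100/679 in ≈ 0.147 in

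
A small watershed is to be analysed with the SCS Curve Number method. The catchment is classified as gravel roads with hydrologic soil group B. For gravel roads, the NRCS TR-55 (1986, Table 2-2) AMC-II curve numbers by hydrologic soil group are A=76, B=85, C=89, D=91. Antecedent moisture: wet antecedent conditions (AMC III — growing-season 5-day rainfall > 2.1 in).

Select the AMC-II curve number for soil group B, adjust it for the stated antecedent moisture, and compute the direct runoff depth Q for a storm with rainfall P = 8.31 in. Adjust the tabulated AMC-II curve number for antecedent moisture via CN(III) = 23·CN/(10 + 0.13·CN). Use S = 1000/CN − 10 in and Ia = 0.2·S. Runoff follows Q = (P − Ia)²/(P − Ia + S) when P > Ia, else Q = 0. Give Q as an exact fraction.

Q = 11301178249/1515867900 in ≈ 7.455 in

NRCS table: gravel roads, soil group B → CN(II) = 85
Wet (AMC III): CN(III) = 23·85/(10 + 0.13·85) = 1955/(421/20) = 39100/421 ≈ 92.874
Retention S: 1000/CN − 10 with CN=92.874 → S = 300/391 ≈ 0.767 in
Initial abstraction Ia = S/5 = (300/391)/5 = 60/391 ≈ 0.153 in
Excess rainfall: 8.310 − 0.153 = 8.157 in; P > Ia so Q > 0
Runoff Q = (P−Ia)²/(P−Ia+S) = (8.157)²/(8.157+0.767) = 11301178249/1515867900 ≈ 7.455 in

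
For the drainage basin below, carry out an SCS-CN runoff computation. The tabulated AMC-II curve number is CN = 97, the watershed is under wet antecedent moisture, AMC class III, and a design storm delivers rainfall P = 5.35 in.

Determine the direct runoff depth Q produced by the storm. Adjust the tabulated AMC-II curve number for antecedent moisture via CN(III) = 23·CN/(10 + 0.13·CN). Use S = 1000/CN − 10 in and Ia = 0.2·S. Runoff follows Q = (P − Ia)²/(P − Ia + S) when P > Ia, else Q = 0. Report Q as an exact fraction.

Adjust CN=97 to AMC III: 23·97/(10 + 0.13·97) → 2231 ÷ (2261/100) = 223100/2261 ≈ 98.673
Max retention: S = 1000/(223100/2261) − 10 = 300/2231 in (≈ 0.134 in)
Ia = 0.2S: 0.2·0.134 = 0.027 in (exactly 60/2231)
P − Ia = 5.350 − 0.027 = 237517/44620 ≈ 5.323 in (> 0, runoff occurs)
Q: (237517/44620)² ÷ (243517/44620) = 56414325289/10865728540 in (≈ 5.192 in)

Q = 56414325289/10865728540 in ≈ 5.192 in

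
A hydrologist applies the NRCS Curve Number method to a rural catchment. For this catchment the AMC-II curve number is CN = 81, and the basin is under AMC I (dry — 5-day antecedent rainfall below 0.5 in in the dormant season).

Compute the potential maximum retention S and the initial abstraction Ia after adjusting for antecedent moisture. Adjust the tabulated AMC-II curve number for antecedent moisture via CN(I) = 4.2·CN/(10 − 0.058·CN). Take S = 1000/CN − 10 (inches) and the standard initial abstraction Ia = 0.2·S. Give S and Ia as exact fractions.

S = 9500/1701 in ≈ 5.585 in; Ia = 1900/1701 in ≈ 1.117 in

Adjust CN=81 to AMC I: 4.2·81/(10 − 0.058·81) → (1701/5) ÷ (2651/500) = 170100/2651 ≈ 64.164
Retention S: 1000/CN − 10 with CN=64.164 → S = 9500/1701 ≈ 5.585 in
Ia = 0.2·(9500/1701) = 1900/1701 in ≈ 1.117 in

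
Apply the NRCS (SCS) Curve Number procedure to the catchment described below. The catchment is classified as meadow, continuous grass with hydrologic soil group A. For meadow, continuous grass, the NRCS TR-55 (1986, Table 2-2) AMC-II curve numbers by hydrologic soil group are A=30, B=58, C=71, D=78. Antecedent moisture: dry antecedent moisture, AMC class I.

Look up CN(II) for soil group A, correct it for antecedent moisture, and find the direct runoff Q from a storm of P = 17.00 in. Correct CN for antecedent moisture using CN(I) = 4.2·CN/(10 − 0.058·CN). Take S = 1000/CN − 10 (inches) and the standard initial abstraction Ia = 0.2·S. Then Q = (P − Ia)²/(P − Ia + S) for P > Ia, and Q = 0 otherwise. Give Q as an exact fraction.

NRCS table: meadow, continuous grass, soil group A → CN(II) = 30
Dry (AMC I): CN(I) = 4.2·30/(10 − 0.058·30) = 126/(413/50) = 900/59 ≈ 15.254
Max retention: S = 1000/(900/59) − 10 = 500/9 in (≈ 55.556 in)
Ia = 0.2S: 0.2·55.556 = 11.111 in (exactly 100/9)
Excess rainfall: 17.000 − 11.111 = 5.889 in; P > Ia so Q > 0
Runoff Q = (P−Ia)²/(P−Ia+S) = (5.889)²/(5.889+55.556) = 2809/4977 ≈ 0.564 in

Q = 2809/4977 in ≈ 0.564 in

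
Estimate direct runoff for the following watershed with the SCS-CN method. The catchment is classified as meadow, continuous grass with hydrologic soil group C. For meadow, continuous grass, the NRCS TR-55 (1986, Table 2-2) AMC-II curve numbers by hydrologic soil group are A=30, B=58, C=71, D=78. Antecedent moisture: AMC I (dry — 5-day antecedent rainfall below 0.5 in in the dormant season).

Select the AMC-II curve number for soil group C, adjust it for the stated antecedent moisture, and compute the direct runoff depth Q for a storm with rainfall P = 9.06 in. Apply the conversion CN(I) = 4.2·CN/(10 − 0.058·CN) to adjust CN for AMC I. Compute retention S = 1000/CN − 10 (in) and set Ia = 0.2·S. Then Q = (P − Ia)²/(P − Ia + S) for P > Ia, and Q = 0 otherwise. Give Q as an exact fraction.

Q = 281348558929/93591784650 in ≈ 3.006 in

NRCS table: meadow, continuous grass, soil group C → CN(II) = 71
Dry (AMC I): CN(I) = 4.2·71/(10 − 0.058·71) = (1491/5)/(2941/500) = 149100/2941 ≈ 50.697
Retention S: 1000/CN − 10 with CN=50.697 → S = 14500/1491 ≈ 9.725 in
Ia = 0.2·(14500/1491) = 2900/1491 in ≈ 1.945 in
Since P=9.060 > Ia=1.945: effective rainfall P−Ia = 530423/74550 in
Q = (530423/74550)²/((530423/74550) + 14500/1491) = (281348558929/5557702500)/(1255423/74550) = 281348558929/93591784650 in ≈ 3.006 in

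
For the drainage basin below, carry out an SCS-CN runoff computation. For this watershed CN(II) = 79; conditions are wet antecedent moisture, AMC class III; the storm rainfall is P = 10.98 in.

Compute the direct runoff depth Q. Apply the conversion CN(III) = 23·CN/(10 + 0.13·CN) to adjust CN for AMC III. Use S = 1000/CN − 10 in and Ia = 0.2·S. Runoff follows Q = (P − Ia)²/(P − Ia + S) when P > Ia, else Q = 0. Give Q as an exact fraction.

Q = 317872233363/32752424350 in ≈ 9.705 in

Wet (AMC III): CN(III) = 23·79/(10 + 0.13·79) = 1817/(2027/100) = 181700/2027 ≈ 89.640
S = 1000/(181700/2027) − 10 = 2100/1817 in ≈ 1.156 in
Ia = 0.2·(2100/1817) = 420/1817 in ≈ 0.231 in
P − Ia = 10.980 − 0.231 = 976533/90850 ≈ 10.749 in (> 0, runoff occurs)
Q: (976533/90850)² ÷ (1081533/90850) = 317872233363/32752424350 in (≈ 9.705 in)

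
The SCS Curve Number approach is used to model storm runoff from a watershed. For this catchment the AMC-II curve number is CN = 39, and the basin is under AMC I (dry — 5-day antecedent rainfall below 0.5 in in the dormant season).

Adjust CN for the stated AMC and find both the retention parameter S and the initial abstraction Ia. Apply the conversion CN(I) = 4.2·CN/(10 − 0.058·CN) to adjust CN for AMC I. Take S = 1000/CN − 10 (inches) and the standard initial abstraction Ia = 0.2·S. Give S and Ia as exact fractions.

Dry (AMC I): CN(I) = 4.2·39/(10 − 0.058·39) = (819/5)/(3869/500) = 81900/3869 ≈ 21.168
S = 1000/(81900/3869) − 10 = 30500/819 in ≈ 37.241 in
Ia = 0.2·(30500/819) = 6100/819 in ≈ 7.448 in

S = 30500/819 in ≈ 37.241 in; Ia = 6100/819 in ≈ 7.448 in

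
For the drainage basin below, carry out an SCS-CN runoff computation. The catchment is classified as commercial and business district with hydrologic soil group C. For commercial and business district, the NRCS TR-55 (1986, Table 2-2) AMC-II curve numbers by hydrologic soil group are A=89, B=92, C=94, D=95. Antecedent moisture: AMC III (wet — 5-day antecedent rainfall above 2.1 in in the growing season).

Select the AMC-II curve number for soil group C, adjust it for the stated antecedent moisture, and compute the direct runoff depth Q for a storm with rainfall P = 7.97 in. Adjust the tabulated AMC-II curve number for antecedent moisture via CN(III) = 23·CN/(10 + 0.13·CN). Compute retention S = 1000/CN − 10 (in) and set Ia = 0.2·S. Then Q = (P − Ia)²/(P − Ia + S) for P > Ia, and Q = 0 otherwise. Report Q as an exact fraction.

NRCS table: commercial and business district, soil group C → CN(II) = 94
CN(III) from CN(II)=94: (23·94)/(10 + 0.13·94) = 108100/1111 ≈ 97.300
Max retention: S = 1000/(108100/1111) − 10 = 300/1081 in (≈ 0.278 in)
Ia = 0.2·(300/1081) = 60/1081 in ≈ 0.056 in
Excess rainfall: 7.970 − 0.056 = 7.914 in; P > Ia so Q > 0
Q: (855557/108100)² ÷ (885557/108100) = 731977780249/95728711700 in (≈ 7.646 in)

Q = 731977780249/95728711700 in ≈ 7.646 in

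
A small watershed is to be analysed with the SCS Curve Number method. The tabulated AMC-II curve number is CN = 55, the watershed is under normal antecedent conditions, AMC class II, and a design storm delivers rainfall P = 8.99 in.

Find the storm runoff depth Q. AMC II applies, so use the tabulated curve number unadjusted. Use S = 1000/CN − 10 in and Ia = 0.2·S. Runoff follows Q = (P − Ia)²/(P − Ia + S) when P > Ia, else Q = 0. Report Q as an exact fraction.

Q = 65431921/18797900 in ≈ 3.481 in

AMC II — tabulated CN = 55 applies directly.
Retention S: 1000/CN − 10 with CN=55.000 → S = 90/11 ≈ 8.182 in
Initial abstraction Ia = S/5 = (90/11)/5 = 18/11 ≈ 1.636 in
Excess rainfall: 8.990 − 1.636 = 7.354 in; P > Ia so Q > 0
Q = (8089/1100)²/((8089/1100) + 90/11) = (65431921/1210000)/(17089/1100) = 65431921/18797900 in ≈ 3.481 in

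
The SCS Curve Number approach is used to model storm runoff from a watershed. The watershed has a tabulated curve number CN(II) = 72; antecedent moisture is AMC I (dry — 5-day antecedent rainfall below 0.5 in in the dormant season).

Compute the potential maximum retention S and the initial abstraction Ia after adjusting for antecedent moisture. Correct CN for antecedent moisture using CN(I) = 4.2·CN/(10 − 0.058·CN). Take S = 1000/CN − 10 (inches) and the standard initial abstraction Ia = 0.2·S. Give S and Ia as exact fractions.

S = 250/27 in ≈ 9.259 in; Ia = 50/27 in ≈ 1.852 in

Dry (AMC I): CN(I) = 4.2·72/(10 − 0.058·72) = (1512/5)/(728/125) = 675/13 ≈ 51.923
S = 1000/(675/13) − 10 = 250/27 in ≈ 9.259 in
Initial abstraction Ia = S/5 = (250/27)/5 = 50/27 ≈ 1.852 in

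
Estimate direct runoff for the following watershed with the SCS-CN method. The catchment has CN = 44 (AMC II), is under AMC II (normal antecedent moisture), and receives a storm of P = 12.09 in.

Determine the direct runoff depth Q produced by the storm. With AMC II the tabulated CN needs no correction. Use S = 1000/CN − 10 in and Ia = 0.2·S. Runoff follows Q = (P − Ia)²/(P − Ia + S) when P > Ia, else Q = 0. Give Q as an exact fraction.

CN(II) = 44; AMC II needs no correction.
S = 1000/44 − 10 = 140/11 in ≈ 12.727 in
Initial abstraction Ia = S/5 = (140/11)/5 = 28/11 ≈ 2.545 in
Since P=12.090 > Ia=2.545: effective rainfall P−Ia = 10499/1100 in
Q: (10499/1100)² ÷ (24499/1100) = 110229001/26948900 in (≈ 4.090 in)

Q = 110229001/26948900 in ≈ 4.090 in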